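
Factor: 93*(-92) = -1*2^2*3^1*23^1*31^1 = -8556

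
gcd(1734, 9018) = 6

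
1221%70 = 31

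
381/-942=-127/314 ≈ -0.404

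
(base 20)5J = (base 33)3K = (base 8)167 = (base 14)87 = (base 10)119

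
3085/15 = 205 + 2/3 ≈ 205.67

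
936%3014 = 936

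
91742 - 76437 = 15305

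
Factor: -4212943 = -1 * 7^1 * 601849^1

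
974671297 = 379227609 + 595443688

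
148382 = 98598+49784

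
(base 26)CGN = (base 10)8551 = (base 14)318B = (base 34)7DH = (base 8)20547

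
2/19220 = 1/9610 ≈ 0.000104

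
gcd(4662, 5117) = 7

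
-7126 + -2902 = -10028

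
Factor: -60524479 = -1*29^1*2087051^1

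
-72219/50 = -1444 - 19/50 = -1444.38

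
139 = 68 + 71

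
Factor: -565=-1 * 5^1 * 113^1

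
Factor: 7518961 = 7518961^1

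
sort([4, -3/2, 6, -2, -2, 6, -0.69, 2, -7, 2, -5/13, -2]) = [-7, -2, -2, -2, -3/2, -0.69, -5/13, 2, 2, 4, 6, 6]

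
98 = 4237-4139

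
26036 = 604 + 25432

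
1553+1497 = 3050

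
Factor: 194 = 2^1*97^1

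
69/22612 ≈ 0.00305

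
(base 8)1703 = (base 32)u3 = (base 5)12323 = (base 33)t6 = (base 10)963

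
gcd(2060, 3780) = 20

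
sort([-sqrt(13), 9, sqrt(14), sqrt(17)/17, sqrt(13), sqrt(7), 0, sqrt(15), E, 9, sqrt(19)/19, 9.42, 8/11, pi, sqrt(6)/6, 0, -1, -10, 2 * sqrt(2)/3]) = [-10, -sqrt(13), -1, 0, 0, sqrt(19)/19, sqrt(17)/17, sqrt(6)/6, 8/11, 2 * sqrt(2)/3, sqrt(7), E, pi, sqrt(13), sqrt(14), sqrt(15), 9, 9, 9.42]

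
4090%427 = 247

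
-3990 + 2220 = -1770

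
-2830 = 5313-8143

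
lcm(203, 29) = 203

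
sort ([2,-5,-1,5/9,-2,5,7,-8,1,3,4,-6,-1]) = [-8,-6,-5,-2,-1,-1,5/9,1,2,3,4,5,7]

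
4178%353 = 295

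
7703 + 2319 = 10022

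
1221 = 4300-3079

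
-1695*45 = -76275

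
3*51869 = 155607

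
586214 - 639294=-53080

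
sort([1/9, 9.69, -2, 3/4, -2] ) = [-2, -2, 1/9, 3/4, 9.69] 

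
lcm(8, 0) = 0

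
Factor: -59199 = -1*3^1*7^1*2819^1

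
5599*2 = 11198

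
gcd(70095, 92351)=1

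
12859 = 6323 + 6536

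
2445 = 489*5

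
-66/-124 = 33/62 ≈ 0.532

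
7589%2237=878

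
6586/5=1317 + 1/5=1317.20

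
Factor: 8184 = 2^3*3^1*11^1*31^1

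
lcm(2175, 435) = 2175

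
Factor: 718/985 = 2^1 * 5^(-1) * 197^(-1) * 359^1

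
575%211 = 153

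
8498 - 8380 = 118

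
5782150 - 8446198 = -2664048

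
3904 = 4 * 976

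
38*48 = 1824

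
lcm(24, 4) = 24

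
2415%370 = 195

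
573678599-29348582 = 544330017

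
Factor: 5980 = 2^2*5^1*13^1*23^1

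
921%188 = 169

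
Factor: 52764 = 2^2*3^1*4397^1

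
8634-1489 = 7145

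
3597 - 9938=-6341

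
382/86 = 191/43 ≈ 4.44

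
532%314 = 218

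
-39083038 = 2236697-41319735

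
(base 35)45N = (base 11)3915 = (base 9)6884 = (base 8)11752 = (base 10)5098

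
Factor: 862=2^1*431^1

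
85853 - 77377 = 8476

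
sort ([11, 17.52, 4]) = [4, 11, 17.52]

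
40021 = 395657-355636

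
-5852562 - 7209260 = -13061822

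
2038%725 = 588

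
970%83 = 57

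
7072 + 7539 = 14611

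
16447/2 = 8223+1/2 = 8223.50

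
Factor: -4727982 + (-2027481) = -1*3^2*11^1*13^1*29^1*181^1 = -6755463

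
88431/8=11053 + 7/8 ≈ 11053.88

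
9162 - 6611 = 2551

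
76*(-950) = -72200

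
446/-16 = -223/8≈-27.88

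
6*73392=440352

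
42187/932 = 45 + 247/932 ≈ 45.27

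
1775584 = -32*(-55487)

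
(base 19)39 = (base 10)66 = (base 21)33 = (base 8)102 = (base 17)3f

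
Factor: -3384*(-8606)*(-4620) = -1*2^6*3^3*5^1*7^1*11^1*13^1*47^1*331^1 = -134546892480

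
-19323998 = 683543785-702867783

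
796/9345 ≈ 0.0852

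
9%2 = 1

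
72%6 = 0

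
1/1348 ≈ 0.000742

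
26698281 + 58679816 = 85378097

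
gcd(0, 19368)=19368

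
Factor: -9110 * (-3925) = 2^1 * 5^3 * 157^1 * 911^1 = 35756750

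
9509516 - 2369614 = 7139902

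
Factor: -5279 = -1*5279^1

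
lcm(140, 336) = 1680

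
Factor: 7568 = 2^4 * 11^1 * 43^1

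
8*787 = 6296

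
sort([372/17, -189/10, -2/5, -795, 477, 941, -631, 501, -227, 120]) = [-795, -631, -227, -189/10, -2/5, 372/17, 120, 477, 501, 941]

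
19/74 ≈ 0.257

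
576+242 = 818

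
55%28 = 27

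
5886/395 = 14+356/395 ≈ 14.90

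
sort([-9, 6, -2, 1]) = [-9, -2, 1, 6]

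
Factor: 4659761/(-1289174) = -1*2^(-1)*59^1*61^(-1)*10567^(-1)*78979^1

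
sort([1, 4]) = [1, 4]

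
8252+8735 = 16987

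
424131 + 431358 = 855489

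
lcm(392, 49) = 392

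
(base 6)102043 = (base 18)1779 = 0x202b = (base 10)8235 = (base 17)1b87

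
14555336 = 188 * 77422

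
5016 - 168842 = -163826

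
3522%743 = 550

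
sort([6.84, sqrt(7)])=[sqrt(7), 6.84]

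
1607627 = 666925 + 940702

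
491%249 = 242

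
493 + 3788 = 4281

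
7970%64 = 34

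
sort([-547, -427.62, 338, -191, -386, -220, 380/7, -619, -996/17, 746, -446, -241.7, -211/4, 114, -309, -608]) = [-619, -608, -547, -446, -427.62, -386, -309, -241.7, -220, -191, -996/17, -211/4, 380/7, 114, 338, 746]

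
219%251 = 219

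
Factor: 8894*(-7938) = -1*2^2*3^4*7^2*4447^1 = -70600572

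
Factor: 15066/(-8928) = -1*2^(-4)*3^3 = -27/16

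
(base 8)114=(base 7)136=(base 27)2m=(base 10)76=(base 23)37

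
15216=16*951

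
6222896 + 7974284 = 14197180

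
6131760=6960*881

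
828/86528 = 207/21632 ≈ 0.00957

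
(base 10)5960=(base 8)13510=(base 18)1072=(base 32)5q8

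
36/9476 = 9/2369 ≈ 0.00380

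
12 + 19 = 31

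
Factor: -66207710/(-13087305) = 2^1*3^(-3)*7^(-1)*11^(-1)*1259^(-1)*6620771^1 = 13241542/2617461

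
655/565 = 131/113 ≈ 1.16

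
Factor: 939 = 3^1*313^1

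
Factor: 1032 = 2^3*3^1*43^1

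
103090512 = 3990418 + 99100094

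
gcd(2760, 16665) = 15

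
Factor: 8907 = 3^1*2969^1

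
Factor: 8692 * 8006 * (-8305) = -1 * 2^3 * 5^1 * 11^1 * 41^1 * 53^1 * 151^1 * 4003^1 = -577929602360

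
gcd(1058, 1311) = 23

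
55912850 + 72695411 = 128608261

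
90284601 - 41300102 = 48984499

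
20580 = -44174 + 64754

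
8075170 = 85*95002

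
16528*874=14445472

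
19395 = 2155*9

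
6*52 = 312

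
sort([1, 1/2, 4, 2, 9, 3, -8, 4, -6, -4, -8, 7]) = [-8, -8, -6, -4, 1/2, 1, 2, 3, 4, 4, 7, 9]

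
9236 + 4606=13842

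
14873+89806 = 104679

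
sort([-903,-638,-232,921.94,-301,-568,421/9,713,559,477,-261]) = [-903,-638,-568,-301,-261,-232,421/9,477,559,713,921.94]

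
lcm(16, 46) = 368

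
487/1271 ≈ 0.383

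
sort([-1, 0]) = [-1, 0]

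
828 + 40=868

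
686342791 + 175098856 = 861441647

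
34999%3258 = 2419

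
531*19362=10281222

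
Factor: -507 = -1 * 3^1 * 13^2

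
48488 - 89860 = -41372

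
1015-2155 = -1140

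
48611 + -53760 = -5149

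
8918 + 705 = 9623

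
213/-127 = -1 - 86/127 ≈ -1.68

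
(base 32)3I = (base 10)114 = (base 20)5E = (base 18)66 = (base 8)162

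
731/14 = 52 + 3/14 ≈ 52.21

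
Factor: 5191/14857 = 29^1 * 83^(-1) = 29/83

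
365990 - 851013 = -485023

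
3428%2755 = 673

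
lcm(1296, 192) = 5184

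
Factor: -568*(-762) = 2^4*3^1*71^1*127^1 = 432816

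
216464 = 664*326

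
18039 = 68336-50297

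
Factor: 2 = 2^1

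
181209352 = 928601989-747392637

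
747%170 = 67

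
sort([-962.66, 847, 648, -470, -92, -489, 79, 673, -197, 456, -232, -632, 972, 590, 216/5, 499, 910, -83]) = [-962.66, -632, -489, -470, -232, -197, -92, -83, 216/5, 79, 456, 499, 590, 648, 673, 847, 910, 972]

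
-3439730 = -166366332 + 162926602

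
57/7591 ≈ 0.00751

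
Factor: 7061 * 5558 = 2^1 * 7^1 * 23^1 * 307^1 * 397^1 = 39245038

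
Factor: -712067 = -1*712067^1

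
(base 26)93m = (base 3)22111001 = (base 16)1828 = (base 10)6184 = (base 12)36b4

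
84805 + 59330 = 144135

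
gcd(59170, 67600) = 10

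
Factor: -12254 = -1 * 2^1 * 11^1 * 557^1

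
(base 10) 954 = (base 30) 11o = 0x3ba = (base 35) r9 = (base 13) 585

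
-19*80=-1520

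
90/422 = 45/211≈0.213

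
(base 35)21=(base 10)71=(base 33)25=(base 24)2n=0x47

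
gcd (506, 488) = 2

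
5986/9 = 665 + 1/9 ≈ 665.11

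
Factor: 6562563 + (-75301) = 2^1 * 151^1 * 21481^1 = 6487262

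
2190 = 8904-6714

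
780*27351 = 21333780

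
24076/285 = 84 + 136/285 ≈ 84.48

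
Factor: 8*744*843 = 2^6*3^2*31^1*281^1 = 5017536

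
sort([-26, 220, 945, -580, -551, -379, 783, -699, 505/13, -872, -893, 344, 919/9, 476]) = [-893, -872, -699, -580, -551, -379, -26, 505/13, 919/9, 220, 344, 476, 783, 945]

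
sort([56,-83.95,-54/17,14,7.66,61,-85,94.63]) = [-85,-83.95,-54/17,7.66,14,56,61,94.63]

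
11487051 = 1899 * 6049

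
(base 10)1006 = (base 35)sq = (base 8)1756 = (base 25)1f6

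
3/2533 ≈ 0.00118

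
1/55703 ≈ 0.0000180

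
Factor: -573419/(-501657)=3^(-1)*7^1*11^2*13^(-1)*19^(-1)=847/741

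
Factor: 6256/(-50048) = -1 * 2^(-3) = -1/8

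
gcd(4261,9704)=1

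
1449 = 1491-42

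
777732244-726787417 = 50944827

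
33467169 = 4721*7089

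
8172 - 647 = 7525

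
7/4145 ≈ 0.00169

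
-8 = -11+3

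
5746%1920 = 1906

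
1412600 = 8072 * 175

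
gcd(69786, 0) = 69786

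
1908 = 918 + 990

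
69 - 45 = 24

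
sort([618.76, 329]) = [329, 618.76]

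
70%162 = 70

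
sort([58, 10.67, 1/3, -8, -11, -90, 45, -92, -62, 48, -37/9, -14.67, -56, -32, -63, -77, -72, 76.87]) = [-92, -90, -77, -72, -63, -62, -56, -32, -14.67, -11, -8, -37/9, 1/3, 10.67, 45, 48, 58, 76.87]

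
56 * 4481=250936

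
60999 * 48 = 2927952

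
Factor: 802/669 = 2^1*3^(-1)*223^(-1)*401^1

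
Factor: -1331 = -1*11^3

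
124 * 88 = 10912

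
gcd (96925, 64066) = 1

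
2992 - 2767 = 225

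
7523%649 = 384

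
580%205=170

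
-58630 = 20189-78819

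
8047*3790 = 30498130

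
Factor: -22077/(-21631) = 3^2 * 11^1 * 97^(-1) = 99/97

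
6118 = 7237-1119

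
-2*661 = -1322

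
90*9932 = 893880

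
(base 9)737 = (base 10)601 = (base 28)ld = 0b1001011001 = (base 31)jc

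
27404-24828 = 2576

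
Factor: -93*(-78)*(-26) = -1*2^2*3^2*13^2*31^1 = -188604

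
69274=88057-18783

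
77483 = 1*77483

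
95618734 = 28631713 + 66987021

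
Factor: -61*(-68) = 2^2*17^1*61^1 = 4148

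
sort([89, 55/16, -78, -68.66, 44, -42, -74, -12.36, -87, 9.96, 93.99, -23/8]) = [-87, -78, -74, -68.66, -42, -12.36, -23/8, 55/16, 9.96, 44, 89, 93.99]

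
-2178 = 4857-7035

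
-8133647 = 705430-8839077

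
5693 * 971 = 5527903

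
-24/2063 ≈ -0.0116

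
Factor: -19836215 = -1*5^1*7^1*439^1*1291^1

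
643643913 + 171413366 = 815057279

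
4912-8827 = -3915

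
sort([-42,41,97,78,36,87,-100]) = [-100,-42,36,41,78,87,97]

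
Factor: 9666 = 2^1 * 3^3 * 179^1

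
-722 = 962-1684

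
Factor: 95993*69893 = 37^1*59^1*1627^1*1889^1 = 6709238749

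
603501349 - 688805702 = -85304353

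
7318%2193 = 739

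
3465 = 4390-925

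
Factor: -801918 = -1*2^1*3^2*13^1*23^1*149^1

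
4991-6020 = -1029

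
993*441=437913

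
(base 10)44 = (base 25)1j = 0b101100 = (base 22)20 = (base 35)19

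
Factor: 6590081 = 6590081^1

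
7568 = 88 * 86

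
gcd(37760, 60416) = 7552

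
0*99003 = 0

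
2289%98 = 35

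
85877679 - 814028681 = -728151002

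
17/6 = 2 + 5/6 ≈ 2.83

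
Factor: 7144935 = 3^1*5^1*7^2*9721^1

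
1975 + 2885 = 4860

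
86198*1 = 86198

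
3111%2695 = 416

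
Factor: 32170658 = 2^1*13^1*163^1*7591^1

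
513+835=1348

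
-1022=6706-7728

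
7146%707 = 76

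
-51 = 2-53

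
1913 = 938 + 975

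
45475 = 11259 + 34216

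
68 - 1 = 67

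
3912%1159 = 435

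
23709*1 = 23709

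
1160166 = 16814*69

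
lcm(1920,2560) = 7680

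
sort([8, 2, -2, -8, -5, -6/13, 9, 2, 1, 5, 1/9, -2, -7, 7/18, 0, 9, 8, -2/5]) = [-8, -7, -5, -2, -2, -6/13, -2/5, 0, 1/9, 7/18, 1, 2, 2, 5, 8, 8, 9, 9]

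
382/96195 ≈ 0.00397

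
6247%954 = 523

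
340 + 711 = 1051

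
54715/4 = 13678 + 3/4 = 13678.75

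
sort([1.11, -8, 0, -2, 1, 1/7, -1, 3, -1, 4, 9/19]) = [-8, -2, -1, -1, 0, 1/7, 9/19, 1, 1.11, 3, 4]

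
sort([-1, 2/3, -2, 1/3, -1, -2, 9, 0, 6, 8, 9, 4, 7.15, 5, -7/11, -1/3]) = [-2, -2, -1, -1, -7/11, -1/3, 0, 1/3, 2/3, 4, 5, 6, 7.15, 8, 9, 9]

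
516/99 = 172/33 ≈ 5.21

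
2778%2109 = 669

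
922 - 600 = 322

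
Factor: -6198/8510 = -1 * 3^1 * 5^(-1) * 23^(-1) * 37^(-1) * 1033^1 = -3099/4255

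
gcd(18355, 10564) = 1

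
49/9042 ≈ 0.00542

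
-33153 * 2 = -66306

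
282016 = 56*5036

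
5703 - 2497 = 3206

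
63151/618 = 102 + 115/618 ≈ 102.19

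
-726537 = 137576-864113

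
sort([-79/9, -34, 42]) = [-34, -79/9, 42]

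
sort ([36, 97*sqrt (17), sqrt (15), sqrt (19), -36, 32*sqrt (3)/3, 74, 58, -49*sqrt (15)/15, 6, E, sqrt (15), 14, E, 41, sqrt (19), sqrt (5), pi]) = [-36, -49*sqrt (15)/15, sqrt (5), E, E, pi, sqrt (15), sqrt (15), sqrt (19), sqrt (19), 6, 14, 32*sqrt (3)/3, 36, 41, 58, 74, 97*sqrt (17)]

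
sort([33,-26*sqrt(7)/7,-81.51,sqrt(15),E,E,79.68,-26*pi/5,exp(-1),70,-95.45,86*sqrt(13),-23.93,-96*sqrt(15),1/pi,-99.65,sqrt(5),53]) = [-96*sqrt(15),-99.65,-95.45,-81.51,-23.93,-26*pi/5,-26*sqrt(7)/7,1/pi,exp(-1),sqrt(5),E,E,sqrt(15),33,53,70,79.68,86*sqrt(13)]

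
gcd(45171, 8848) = 7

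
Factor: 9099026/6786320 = 2^(-3)*5^(-1)*41^(-1)*1049^1*2069^(-1)*4337^1 = 4549513/3393160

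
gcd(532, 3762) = 38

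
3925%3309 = 616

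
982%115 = 62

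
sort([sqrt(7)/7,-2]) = [-2,sqrt(7)/7]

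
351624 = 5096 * 69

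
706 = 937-231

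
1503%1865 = 1503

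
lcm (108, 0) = 0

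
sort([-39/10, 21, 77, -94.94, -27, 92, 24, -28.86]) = [-94.94, -28.86, -27, -39/10, 21, 24, 77, 92]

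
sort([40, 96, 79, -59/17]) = [-59/17, 40, 79, 96]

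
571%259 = 53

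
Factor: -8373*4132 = -1*2^2*3^1*1033^1*2791^1 = -34597236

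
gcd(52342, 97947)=1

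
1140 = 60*19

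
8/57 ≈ 0.140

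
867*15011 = 13014537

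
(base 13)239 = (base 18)138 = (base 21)i8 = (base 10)386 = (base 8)602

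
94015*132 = 12409980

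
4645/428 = 10 + 365/428 ≈ 10.85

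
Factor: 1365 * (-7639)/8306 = -1 * 2^(-1) * 3^1 * 5^1 * 7^1 * 13^1 * 4153^(-1) * 7639^1 = -10427235/8306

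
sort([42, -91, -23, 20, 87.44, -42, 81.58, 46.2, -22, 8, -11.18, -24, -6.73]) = [-91, -42, -24, -23, -22, -11.18, -6.73, 8, 20, 42, 46.2, 81.58, 87.44]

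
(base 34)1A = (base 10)44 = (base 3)1122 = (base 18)28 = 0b101100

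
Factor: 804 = 2^2 * 3^1 * 67^1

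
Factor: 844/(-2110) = -1*2^1*5^(-1) = -2/5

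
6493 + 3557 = 10050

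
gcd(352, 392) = 8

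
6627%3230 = 167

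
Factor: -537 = -1 * 3^1 * 179^1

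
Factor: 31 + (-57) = -1 * 2^1 * 13^1 = -26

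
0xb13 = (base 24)4m3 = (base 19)7g4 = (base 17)9dd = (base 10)2835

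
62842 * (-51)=-3204942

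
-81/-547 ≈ 0.148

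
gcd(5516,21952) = 28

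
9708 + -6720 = 2988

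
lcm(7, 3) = 21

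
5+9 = 14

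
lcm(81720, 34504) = 1552680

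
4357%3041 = 1316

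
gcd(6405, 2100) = 105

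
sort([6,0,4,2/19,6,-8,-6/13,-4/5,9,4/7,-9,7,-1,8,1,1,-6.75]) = [-9,-8,-6.75,-1,-4/5,-6/13,0,2/19,4/7,1,1,4,6,6,7,8,9]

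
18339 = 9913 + 8426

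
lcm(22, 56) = 616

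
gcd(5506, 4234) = 2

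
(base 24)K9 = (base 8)751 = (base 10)489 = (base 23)L6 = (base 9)603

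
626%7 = 3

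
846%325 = 196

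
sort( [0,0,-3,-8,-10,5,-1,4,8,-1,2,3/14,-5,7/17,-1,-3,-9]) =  [-10,-9,-8,-5,-3,-3,-1,-1,-1,0,0,3/14,7/17,2,4,5,8]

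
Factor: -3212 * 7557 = -1 * 2^2 * 3^1 * 11^2 * 73^1 * 229^1 = -24273084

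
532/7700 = 19/275 ≈ 0.0691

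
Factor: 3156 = 2^2*3^1*263^1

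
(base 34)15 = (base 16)27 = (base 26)1d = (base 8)47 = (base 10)39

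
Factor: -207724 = -1*2^2*11^1*4721^1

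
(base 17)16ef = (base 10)6900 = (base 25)b10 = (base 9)10416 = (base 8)15364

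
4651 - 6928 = -2277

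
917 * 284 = 260428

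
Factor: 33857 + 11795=2^2 * 101^1 * 113^1=45652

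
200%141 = 59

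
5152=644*8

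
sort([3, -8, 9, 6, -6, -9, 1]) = [-9, -8, -6, 1, 3, 6, 9]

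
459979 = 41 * 11219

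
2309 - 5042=-2733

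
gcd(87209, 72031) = 1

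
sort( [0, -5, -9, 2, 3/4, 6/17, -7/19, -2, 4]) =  [-9, -5, -2, -7/19, 0, 6/17, 3/4, 2, 4]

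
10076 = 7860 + 2216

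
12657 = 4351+8306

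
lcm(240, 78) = 3120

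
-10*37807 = -378070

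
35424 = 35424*1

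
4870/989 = 4 + 914/989 ≈ 4.92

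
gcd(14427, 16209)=9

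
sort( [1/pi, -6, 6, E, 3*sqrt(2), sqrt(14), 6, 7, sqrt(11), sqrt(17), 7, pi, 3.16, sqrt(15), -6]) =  [-6, -6, 1/pi, E, pi, 3.16, sqrt(11), sqrt(14), sqrt(15), sqrt(17), 3*sqrt(2), 6, 6, 7, 7]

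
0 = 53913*0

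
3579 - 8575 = -4996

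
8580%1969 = 704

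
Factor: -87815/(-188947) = 5^1*7^1*11^(-1)*13^1*89^(-1) = 455/979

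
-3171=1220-4391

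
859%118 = 33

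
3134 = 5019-1885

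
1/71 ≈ 0.0141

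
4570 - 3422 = 1148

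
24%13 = 11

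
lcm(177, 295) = 885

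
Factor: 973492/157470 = 2^1 * 3^ (-1) * 5^ (-1) * 13^1 * 29^ (-1) * 97^1 * 181^ (-1) * 193^1 = 486746/78735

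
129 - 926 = -797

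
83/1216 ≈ 0.0683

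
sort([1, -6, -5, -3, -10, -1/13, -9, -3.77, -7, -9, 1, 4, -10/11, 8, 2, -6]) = [-10, -9, -9, -7, -6, -6, -5, -3.77, -3, -10/11, -1/13, 1, 1, 2, 4, 8]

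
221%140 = 81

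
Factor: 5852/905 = 2^2*5^(-1)*7^1*11^1*19^1*181^(-1)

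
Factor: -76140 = -1*2^2*3^4*5^1*47^1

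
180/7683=60/2561 ≈ 0.0234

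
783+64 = 847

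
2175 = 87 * 25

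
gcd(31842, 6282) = 18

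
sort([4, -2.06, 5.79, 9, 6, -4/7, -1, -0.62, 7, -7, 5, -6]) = [-7, -6, -2.06, -1, -0.62, -4/7, 4, 5, 5.79, 6, 7, 9]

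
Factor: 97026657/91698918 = 2^(-1)*7^1*13^1*17^(-1)*293^1*1213^1*899009^(-1) = 32342219/30566306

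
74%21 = 11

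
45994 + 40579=86573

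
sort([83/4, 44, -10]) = [-10, 83/4, 44]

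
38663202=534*72403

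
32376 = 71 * 456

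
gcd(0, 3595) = 3595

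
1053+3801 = 4854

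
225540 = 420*537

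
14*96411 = 1349754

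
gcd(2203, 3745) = 1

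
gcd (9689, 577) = 1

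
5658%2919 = 2739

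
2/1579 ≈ 0.00127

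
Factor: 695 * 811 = 5^1 * 139^1 * 811^1 = 563645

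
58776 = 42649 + 16127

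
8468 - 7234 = 1234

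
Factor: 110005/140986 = 2^(-1) * 5^1 * 7^2 * 157^(-1) = 245/314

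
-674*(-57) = 38418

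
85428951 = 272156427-186727476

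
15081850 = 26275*574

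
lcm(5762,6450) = 432150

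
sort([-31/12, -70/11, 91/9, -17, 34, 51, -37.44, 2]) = [-37.44, -17, -70/11, -31/12, 2, 91/9, 34, 51]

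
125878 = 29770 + 96108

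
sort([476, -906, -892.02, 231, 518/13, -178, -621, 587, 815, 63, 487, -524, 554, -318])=[-906, -892.02, -621, -524, -318, -178, 518/13, 63, 231, 476, 487, 554, 587, 815]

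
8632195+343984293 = 352616488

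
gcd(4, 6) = 2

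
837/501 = 279/167 ≈ 1.67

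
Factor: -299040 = -1 * 2^5 * 3^1 * 5^1 * 7^1 * 89^1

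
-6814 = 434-7248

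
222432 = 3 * 74144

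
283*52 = 14716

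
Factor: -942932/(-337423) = 2^2*19^2*383^(-1)*653^1*881^(-1)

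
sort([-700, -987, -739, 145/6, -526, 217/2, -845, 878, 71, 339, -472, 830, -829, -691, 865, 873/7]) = [-987, -845, -829, -739, -700, -691, -526, -472, 145/6, 71, 217/2, 873/7, 339, 830, 865, 878]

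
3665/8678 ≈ 0.422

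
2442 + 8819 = 11261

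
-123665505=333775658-457441163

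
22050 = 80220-58170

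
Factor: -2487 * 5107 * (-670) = 2^1 * 3^1 * 5^1 * 67^1 * 829^1 * 5107^1 = 8509743030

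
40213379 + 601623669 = 641837048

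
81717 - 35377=46340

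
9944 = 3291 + 6653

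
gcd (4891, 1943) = 67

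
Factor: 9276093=3^3 * 343559^1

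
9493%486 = 259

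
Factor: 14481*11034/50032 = 2^ (-3)*3^4*53^ (-1)*59^ (-1)*613^1*1609^1 = 79891677/25016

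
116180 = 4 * 29045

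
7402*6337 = 46906474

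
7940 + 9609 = 17549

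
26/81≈0.321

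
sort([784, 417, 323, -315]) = [-315, 323, 417, 784]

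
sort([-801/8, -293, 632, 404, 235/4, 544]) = [-293, -801/8, 235/4, 404, 544, 632]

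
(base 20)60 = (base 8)170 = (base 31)3r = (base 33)3l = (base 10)120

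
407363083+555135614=962498697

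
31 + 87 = 118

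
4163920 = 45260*92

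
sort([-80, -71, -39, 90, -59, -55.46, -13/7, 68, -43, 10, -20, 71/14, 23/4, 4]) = [-80, -71, -59, -55.46, -43, -39, -20, -13/7, 4, 71/14, 23/4, 10, 68, 90]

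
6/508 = 3/254 ≈ 0.0118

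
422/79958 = 211/39979 ≈ 0.00528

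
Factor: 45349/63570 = 2^(-1)*3^(-1)*5^(-1)*13^(-1)*101^1*163^(-1)*449^1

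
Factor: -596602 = -1*2^1*199^1*1499^1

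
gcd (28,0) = 28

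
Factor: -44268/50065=-1 * 2^2 * 3^1 * 5^(-1) * 7^1 * 19^(-1)=-84/95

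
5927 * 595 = 3526565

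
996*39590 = 39431640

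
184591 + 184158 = 368749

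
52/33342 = 26/16671 ≈ 0.00156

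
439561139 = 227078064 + 212483075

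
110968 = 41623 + 69345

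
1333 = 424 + 909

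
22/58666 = 11/29333 ≈ 0.000375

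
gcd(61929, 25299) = 9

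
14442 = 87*166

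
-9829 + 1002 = -8827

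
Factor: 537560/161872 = 2^(-1)*5^1*67^(-1)*89^1 = 445/134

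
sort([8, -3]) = [-3, 8]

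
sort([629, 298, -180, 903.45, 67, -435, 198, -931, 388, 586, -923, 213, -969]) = [-969, -931, -923, -435, -180, 67, 198, 213, 298, 388, 586, 629, 903.45]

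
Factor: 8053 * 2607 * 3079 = 3^1 * 11^1 * 79^1 * 3079^1 * 8053^1 = 64641052509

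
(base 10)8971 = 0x230b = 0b10001100001011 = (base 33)87s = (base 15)29d1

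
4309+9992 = 14301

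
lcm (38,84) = 1596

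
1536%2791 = 1536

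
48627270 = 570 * 85311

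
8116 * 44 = 357104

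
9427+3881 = 13308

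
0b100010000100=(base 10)2180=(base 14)b1a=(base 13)cb9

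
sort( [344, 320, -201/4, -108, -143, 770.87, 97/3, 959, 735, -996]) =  [-996, -143, -108, -201/4, 97/3, 320, 344, 735, 770.87, 959]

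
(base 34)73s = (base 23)fcb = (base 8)20036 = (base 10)8222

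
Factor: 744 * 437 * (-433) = -1 * 2^3 * 3^1 * 19^1 * 23^1 * 31^1 * 433^1 = -140780424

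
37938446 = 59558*637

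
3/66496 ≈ 0.0000451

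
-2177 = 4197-6374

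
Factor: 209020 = 2^2 * 5^1 * 7^1 * 1493^1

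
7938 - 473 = 7465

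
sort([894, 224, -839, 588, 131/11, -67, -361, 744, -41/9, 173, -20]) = [-839, -361, -67, -20, -41/9, 131/11, 173, 224, 588, 744, 894]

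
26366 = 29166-2800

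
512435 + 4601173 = 5113608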